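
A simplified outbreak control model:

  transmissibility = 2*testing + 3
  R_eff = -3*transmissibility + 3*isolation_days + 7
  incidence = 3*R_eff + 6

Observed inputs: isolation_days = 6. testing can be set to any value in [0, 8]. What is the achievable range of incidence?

Substituting into the R_eff equation gives R_eff = -6*testing + 16.
This gives incidence = -18*testing + 54.
Linear in testing, so extremes are at the endpoints: testing = 0 gives incidence = 54; testing = 8 gives incidence = -90.

-90 to 54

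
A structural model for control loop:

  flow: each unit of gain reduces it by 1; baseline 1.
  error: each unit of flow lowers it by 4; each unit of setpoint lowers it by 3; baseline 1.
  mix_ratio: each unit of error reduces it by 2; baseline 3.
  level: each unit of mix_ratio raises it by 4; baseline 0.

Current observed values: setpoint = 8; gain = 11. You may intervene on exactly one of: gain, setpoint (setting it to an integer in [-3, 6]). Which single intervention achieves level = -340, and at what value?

set setpoint = -1

Intervening on gain: level = -32*gain + 228. Reaching -340 requires gain = 71/4, not an integer.
Intervening on setpoint: with other inputs at their observed values, level = 24*setpoint - 316. Solving for -340 gives setpoint = -1, within [-3, 6].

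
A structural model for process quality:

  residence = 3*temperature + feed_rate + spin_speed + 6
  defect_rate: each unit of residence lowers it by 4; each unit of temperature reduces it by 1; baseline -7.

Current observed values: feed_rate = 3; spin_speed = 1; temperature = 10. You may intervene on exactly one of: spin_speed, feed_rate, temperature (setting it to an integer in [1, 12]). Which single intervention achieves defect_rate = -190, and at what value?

set temperature = 11

Intervening on spin_speed: defect_rate = -4*spin_speed - 173. Reaching -190 requires spin_speed = 17/4, not an integer.
Intervening on feed_rate: defect_rate = -4*feed_rate - 165. Reaching -190 requires feed_rate = 25/4, not an integer.
Intervening on temperature: with other inputs at their observed values, defect_rate = -13*temperature - 47. Solving for -190 gives temperature = 11, within [1, 12].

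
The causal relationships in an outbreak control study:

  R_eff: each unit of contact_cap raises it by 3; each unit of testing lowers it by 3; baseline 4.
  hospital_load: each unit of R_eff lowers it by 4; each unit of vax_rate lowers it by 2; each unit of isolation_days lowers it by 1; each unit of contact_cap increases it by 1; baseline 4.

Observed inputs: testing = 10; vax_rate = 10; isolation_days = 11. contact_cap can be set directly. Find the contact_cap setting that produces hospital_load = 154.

Substituting into the R_eff equation gives R_eff = 3*contact_cap - 26.
This gives hospital_load = -11*contact_cap + 77.
Solve -11*contact_cap + 77 = 154: contact_cap = (154 - 77) / -11 = -7.

contact_cap = -7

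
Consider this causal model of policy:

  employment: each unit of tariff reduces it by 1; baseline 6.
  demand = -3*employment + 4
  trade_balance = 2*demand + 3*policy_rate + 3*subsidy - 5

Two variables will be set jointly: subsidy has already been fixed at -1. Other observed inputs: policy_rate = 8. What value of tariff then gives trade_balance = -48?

With subsidy held at -1:
Substituting into the demand equation gives demand = 3*tariff - 14.
Substituting into the trade_balance equation gives trade_balance = 6*tariff - 12.
Solve 6*tariff - 12 = -48: tariff = (-48 + 12) / 6 = -6.

tariff = -6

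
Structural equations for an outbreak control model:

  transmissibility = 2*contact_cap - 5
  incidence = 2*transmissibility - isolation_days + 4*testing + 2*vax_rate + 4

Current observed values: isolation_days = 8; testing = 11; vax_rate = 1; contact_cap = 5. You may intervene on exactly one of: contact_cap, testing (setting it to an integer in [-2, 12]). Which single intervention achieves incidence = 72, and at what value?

Intervening on contact_cap: with other inputs at their observed values, incidence = 4*contact_cap + 32. Solving for 72 gives contact_cap = 10, within [-2, 12].
Intervening on testing: incidence = 4*testing + 8. Reaching 72 requires testing = 16, outside [-2, 12].

set contact_cap = 10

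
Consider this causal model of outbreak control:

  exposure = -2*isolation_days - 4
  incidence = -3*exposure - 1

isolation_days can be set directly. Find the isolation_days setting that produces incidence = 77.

isolation_days = 11

Substituting into the incidence equation gives incidence = 6*isolation_days + 11.
Solve 6*isolation_days + 11 = 77: isolation_days = (77 - 11) / 6 = 11.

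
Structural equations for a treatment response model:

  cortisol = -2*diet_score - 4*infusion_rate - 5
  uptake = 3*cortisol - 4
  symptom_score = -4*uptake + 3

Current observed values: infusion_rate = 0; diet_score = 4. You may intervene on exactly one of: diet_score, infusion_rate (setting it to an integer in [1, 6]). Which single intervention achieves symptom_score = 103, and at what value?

Intervening on diet_score: with other inputs at their observed values, symptom_score = 24*diet_score + 79. Solving for 103 gives diet_score = 1, within [1, 6].
Intervening on infusion_rate: symptom_score = 48*infusion_rate + 175. Reaching 103 requires infusion_rate = -3/2, not an integer.

set diet_score = 1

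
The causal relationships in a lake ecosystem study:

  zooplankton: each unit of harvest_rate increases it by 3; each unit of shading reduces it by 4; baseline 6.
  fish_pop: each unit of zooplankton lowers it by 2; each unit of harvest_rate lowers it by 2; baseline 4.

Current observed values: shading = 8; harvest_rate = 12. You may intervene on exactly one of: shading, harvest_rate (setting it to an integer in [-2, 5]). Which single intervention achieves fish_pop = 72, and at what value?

Intervening on shading: fish_pop = 8*shading - 104. Reaching 72 requires shading = 22, outside [-2, 5].
Intervening on harvest_rate: with other inputs at their observed values, fish_pop = -8*harvest_rate + 56. Solving for 72 gives harvest_rate = -2, within [-2, 5].

set harvest_rate = -2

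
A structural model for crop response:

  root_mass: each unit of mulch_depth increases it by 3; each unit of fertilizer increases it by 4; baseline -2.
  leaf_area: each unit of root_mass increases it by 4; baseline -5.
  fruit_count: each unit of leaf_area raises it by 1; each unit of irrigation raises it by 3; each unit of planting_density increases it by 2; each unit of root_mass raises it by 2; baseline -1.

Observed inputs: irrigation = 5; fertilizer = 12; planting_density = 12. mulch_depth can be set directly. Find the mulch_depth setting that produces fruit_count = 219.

mulch_depth = -5

Substituting into the root_mass equation gives root_mass = 3*mulch_depth + 46.
This gives leaf_area = 12*mulch_depth + 179.
Substituting into the fruit_count equation gives fruit_count = 18*mulch_depth + 309.
Solve 18*mulch_depth + 309 = 219: mulch_depth = (219 - 309) / 18 = -5.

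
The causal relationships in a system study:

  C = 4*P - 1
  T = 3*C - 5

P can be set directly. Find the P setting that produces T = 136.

P = 12

Substituting into the T equation gives T = 12*P - 8.
Solve 12*P - 8 = 136: P = (136 + 8) / 12 = 12.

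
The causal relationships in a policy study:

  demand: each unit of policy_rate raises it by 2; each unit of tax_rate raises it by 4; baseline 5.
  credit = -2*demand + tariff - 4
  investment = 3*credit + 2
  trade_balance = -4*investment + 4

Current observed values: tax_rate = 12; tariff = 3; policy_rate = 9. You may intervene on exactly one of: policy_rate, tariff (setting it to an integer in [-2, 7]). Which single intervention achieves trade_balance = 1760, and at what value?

set tariff = -1

Intervening on policy_rate: trade_balance = 48*policy_rate + 1280. Reaching 1760 requires policy_rate = 10, outside [-2, 7].
Intervening on tariff: with other inputs at their observed values, trade_balance = -12*tariff + 1748. Solving for 1760 gives tariff = -1, within [-2, 7].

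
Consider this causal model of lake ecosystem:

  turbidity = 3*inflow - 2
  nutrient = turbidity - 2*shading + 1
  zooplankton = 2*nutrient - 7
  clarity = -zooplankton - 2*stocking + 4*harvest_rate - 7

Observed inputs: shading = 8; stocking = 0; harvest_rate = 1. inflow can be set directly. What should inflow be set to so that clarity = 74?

inflow = -6

Substituting into the nutrient equation gives nutrient = 3*inflow - 17.
This gives zooplankton = 6*inflow - 41.
Substituting into the clarity equation gives clarity = -6*inflow + 38.
Solve -6*inflow + 38 = 74: inflow = (74 - 38) / -6 = -6.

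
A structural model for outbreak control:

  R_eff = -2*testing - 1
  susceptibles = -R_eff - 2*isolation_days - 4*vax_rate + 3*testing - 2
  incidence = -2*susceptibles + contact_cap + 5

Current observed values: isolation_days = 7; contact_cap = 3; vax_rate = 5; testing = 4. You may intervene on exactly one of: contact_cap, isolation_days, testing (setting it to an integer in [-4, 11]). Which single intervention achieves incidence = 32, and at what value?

set contact_cap = -3

Intervening on contact_cap: with other inputs at their observed values, incidence = contact_cap + 35. Solving for 32 gives contact_cap = -3, within [-4, 11].
Intervening on isolation_days: incidence = 4*isolation_days + 10. Reaching 32 requires isolation_days = 11/2, not an integer.
Intervening on testing: incidence = -10*testing + 78. Reaching 32 requires testing = 23/5, not an integer.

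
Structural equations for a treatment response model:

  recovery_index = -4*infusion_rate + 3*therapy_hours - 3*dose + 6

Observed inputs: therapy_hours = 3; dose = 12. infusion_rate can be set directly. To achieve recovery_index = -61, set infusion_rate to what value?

Substituting into the recovery_index equation gives recovery_index = -4*infusion_rate - 21.
Solve -4*infusion_rate - 21 = -61: infusion_rate = (-61 + 21) / -4 = 10.

infusion_rate = 10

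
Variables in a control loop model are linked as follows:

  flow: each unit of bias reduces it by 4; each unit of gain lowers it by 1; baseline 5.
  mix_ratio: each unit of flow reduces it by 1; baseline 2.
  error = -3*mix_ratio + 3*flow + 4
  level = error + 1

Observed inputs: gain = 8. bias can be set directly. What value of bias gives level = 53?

Substituting into the flow equation gives flow = -4*bias - 3.
Substituting into the mix_ratio equation gives mix_ratio = 4*bias + 5.
This gives error = -24*bias - 20.
level becomes -24*bias - 19.
Solve -24*bias - 19 = 53: bias = (53 + 19) / -24 = -3.

bias = -3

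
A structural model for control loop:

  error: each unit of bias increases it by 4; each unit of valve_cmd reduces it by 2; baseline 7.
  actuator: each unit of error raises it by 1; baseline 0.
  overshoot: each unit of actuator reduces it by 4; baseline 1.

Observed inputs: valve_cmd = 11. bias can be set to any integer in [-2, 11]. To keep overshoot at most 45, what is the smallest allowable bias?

bias = 1

Substituting into the error equation gives error = 4*bias - 15.
Substituting into the actuator equation gives actuator = 4*bias - 15.
overshoot becomes -16*bias + 61.
Require -16*bias + 61 ≤ 45, so bias ≥ 1.
The smallest integer in [-2, 11] satisfying this is 1.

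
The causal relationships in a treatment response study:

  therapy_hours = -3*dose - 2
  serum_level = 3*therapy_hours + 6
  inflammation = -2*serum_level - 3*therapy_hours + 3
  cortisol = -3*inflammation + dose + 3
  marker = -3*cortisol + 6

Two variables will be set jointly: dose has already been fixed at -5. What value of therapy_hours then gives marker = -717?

therapy_hours = 8

With dose held at -5:
Intervening on therapy_hours fixes its value directly, overriding its dependence on dose.
Substituting into the inflammation equation gives inflammation = -9*therapy_hours - 9.
Substituting into the cortisol equation gives cortisol = 27*therapy_hours + 25.
So marker = -81*therapy_hours - 69.
Solve -81*therapy_hours - 69 = -717: therapy_hours = (-717 + 69) / -81 = 8.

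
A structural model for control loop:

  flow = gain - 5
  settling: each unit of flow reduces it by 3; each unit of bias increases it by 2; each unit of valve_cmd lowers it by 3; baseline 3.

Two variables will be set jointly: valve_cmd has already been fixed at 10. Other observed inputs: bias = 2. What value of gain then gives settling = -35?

gain = 9

With valve_cmd held at 10:
Substituting into the settling equation gives settling = -3*gain - 8.
Solve -3*gain - 8 = -35: gain = (-35 + 8) / -3 = 9.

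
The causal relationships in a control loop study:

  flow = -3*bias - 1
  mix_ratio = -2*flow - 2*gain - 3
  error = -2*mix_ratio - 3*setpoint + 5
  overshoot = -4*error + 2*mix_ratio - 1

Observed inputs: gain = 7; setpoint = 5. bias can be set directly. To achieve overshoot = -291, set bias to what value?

bias = -3

Substituting into the mix_ratio equation gives mix_ratio = 6*bias - 15.
Substituting into the error equation gives error = -12*bias + 20.
Substituting into the overshoot equation gives overshoot = 60*bias - 111.
Solve 60*bias - 111 = -291: bias = (-291 + 111) / 60 = -3.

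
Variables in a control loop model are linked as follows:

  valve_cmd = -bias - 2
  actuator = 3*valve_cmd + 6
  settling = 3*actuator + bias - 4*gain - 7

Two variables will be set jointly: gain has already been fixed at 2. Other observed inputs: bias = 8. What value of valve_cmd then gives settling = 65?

valve_cmd = 6

With gain held at 2:
Intervening on valve_cmd fixes its value directly, overriding its dependence on bias.
Substituting into the settling equation gives settling = 9*valve_cmd + 11.
Solve 9*valve_cmd + 11 = 65: valve_cmd = (65 - 11) / 9 = 6.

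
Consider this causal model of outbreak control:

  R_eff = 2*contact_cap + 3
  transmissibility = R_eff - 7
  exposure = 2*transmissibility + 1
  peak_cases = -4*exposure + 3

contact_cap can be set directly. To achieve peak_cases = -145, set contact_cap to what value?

contact_cap = 11

Substituting into the transmissibility equation gives transmissibility = 2*contact_cap - 4.
Substituting into the exposure equation gives exposure = 4*contact_cap - 7.
peak_cases becomes -16*contact_cap + 31.
Solve -16*contact_cap + 31 = -145: contact_cap = (-145 - 31) / -16 = 11.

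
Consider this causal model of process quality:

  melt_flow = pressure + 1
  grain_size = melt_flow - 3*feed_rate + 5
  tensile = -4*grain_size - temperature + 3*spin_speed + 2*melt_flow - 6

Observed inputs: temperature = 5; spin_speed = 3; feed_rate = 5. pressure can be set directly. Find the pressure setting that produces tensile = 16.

Substituting into the grain_size equation gives grain_size = pressure - 9.
Substituting into the tensile equation gives tensile = -2*pressure + 36.
Solve -2*pressure + 36 = 16: pressure = (16 - 36) / -2 = 10.

pressure = 10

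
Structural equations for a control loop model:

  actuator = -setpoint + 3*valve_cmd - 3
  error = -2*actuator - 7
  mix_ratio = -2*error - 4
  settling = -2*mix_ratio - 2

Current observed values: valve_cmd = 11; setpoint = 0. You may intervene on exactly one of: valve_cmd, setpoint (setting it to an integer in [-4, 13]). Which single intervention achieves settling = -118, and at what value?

Intervening on valve_cmd: with other inputs at their observed values, settling = -24*valve_cmd + 2. Solving for -118 gives valve_cmd = 5, within [-4, 13].
Intervening on setpoint: settling = 8*setpoint - 262. Reaching -118 requires setpoint = 18, outside [-4, 13].

set valve_cmd = 5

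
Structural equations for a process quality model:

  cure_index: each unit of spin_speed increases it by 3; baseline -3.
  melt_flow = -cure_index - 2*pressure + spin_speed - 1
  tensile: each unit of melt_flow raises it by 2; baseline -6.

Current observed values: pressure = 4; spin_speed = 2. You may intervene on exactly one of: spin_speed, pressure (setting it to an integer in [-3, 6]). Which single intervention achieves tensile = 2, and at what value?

Intervening on spin_speed: tensile = -4*spin_speed - 18. Reaching 2 requires spin_speed = -5, outside [-3, 6].
Intervening on pressure: with other inputs at their observed values, tensile = -4*pressure - 10. Solving for 2 gives pressure = -3, within [-3, 6].

set pressure = -3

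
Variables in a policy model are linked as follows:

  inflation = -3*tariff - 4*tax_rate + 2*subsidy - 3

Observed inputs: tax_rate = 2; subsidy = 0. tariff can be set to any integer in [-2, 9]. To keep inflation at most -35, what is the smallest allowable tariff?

tariff = 8

Substituting into the inflation equation gives inflation = -3*tariff - 11.
Require -3*tariff - 11 ≤ -35, so tariff ≥ 8.
The smallest integer in [-2, 9] satisfying this is 8.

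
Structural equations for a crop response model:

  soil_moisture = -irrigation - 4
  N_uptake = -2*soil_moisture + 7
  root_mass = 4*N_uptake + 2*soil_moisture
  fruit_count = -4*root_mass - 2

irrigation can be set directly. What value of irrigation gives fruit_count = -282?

irrigation = 3

Substituting into the N_uptake equation gives N_uptake = 2*irrigation + 15.
Substituting into the root_mass equation gives root_mass = 6*irrigation + 52.
fruit_count becomes -24*irrigation - 210.
Solve -24*irrigation - 210 = -282: irrigation = (-282 + 210) / -24 = 3.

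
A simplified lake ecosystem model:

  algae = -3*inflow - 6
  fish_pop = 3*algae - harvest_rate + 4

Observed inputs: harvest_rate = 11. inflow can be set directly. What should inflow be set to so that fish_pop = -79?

inflow = 6

Substituting into the fish_pop equation gives fish_pop = -9*inflow - 25.
Solve -9*inflow - 25 = -79: inflow = (-79 + 25) / -9 = 6.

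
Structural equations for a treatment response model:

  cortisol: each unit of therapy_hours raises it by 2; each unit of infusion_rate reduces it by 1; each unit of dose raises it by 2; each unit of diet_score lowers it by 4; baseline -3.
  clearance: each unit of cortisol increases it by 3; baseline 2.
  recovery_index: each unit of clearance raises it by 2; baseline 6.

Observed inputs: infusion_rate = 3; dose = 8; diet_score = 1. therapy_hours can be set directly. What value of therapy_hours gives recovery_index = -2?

therapy_hours = -4

Substituting into the cortisol equation gives cortisol = 2*therapy_hours + 6.
So clearance = 6*therapy_hours + 20.
Substituting into the recovery_index equation gives recovery_index = 12*therapy_hours + 46.
Solve 12*therapy_hours + 46 = -2: therapy_hours = (-2 - 46) / 12 = -4.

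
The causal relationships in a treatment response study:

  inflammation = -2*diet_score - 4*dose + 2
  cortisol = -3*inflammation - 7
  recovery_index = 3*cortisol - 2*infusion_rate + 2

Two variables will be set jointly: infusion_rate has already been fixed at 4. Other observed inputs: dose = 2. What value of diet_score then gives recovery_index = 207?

With infusion_rate held at 4:
Substituting into the inflammation equation gives inflammation = -2*diet_score - 6.
Substituting into the cortisol equation gives cortisol = 6*diet_score + 11.
Substituting into the recovery_index equation gives recovery_index = 18*diet_score + 27.
Solve 18*diet_score + 27 = 207: diet_score = (207 - 27) / 18 = 10.

diet_score = 10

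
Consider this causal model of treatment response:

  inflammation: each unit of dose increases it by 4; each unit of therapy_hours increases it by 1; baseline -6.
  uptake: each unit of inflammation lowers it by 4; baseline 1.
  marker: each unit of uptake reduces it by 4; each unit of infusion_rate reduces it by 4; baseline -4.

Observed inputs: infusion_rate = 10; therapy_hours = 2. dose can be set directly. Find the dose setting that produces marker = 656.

dose = 12

Substituting into the inflammation equation gives inflammation = 4*dose - 4.
Substituting into the uptake equation gives uptake = -16*dose + 17.
This gives marker = 64*dose - 112.
Solve 64*dose - 112 = 656: dose = (656 + 112) / 64 = 12.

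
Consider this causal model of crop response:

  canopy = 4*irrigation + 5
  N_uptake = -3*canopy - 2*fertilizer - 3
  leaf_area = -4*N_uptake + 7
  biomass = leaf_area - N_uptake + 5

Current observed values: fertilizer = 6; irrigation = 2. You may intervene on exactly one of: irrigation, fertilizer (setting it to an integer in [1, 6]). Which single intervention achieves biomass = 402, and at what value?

Intervening on irrigation: with other inputs at their observed values, biomass = 60*irrigation + 162. Solving for 402 gives irrigation = 4, within [1, 6].
Intervening on fertilizer: biomass = 10*fertilizer + 222. Reaching 402 requires fertilizer = 18, outside [1, 6].

set irrigation = 4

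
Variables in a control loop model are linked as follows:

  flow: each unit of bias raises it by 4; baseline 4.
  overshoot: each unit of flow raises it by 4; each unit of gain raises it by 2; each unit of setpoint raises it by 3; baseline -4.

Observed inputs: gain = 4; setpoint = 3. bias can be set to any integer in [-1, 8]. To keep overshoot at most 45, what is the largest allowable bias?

Substituting into the overshoot equation gives overshoot = 16*bias + 29.
Require 16*bias + 29 ≤ 45, so bias ≤ 1.
The largest integer in [-1, 8] satisfying this is 1.

bias = 1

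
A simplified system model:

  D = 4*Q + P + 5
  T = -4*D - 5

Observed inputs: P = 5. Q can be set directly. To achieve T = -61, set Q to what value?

Substituting into the D equation gives D = 4*Q + 10.
Substituting into the T equation gives T = -16*Q - 45.
Solve -16*Q - 45 = -61: Q = (-61 + 45) / -16 = 1.

Q = 1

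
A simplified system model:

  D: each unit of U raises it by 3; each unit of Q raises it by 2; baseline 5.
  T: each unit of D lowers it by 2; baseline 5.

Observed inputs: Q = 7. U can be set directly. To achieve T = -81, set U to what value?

Substituting into the D equation gives D = 3*U + 19.
T becomes -6*U - 33.
Solve -6*U - 33 = -81: U = (-81 + 33) / -6 = 8.

U = 8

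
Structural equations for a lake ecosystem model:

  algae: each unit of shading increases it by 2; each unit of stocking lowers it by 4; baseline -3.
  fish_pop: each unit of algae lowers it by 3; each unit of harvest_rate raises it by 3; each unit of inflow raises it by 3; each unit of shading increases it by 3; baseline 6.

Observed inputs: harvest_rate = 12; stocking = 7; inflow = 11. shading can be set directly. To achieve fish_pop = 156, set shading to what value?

shading = 4

Substituting into the algae equation gives algae = 2*shading - 31.
Substituting into the fish_pop equation gives fish_pop = -3*shading + 168.
Solve -3*shading + 168 = 156: shading = (156 - 168) / -3 = 4.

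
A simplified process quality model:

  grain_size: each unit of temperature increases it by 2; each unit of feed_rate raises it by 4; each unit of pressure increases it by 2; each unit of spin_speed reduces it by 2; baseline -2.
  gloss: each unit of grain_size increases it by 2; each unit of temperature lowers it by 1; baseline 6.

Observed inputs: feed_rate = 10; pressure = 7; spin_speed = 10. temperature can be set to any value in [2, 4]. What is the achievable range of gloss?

76 to 82

Substituting into the grain_size equation gives grain_size = 2*temperature + 32.
gloss becomes 3*temperature + 70.
Linear in temperature, so extremes are at the endpoints: temperature = 2 gives gloss = 76; temperature = 4 gives gloss = 82.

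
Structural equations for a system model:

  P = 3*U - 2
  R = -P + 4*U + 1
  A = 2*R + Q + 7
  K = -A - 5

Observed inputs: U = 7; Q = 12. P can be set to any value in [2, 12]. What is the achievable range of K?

Intervening on P fixes its value directly, overriding its dependence on U.
Substituting into the R equation gives R = -P + 29.
Substituting into the A equation gives A = -2*P + 77.
This gives K = 2*P - 82.
Linear in P, so extremes are at the endpoints: P = 2 gives K = -78; P = 12 gives K = -58.

-78 to -58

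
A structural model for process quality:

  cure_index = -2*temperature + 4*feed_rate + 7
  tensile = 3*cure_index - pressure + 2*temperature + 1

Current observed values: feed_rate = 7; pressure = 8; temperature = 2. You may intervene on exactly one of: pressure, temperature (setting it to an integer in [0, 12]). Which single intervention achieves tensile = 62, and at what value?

set temperature = 9

Intervening on pressure: tensile = -pressure + 98. Reaching 62 requires pressure = 36, outside [0, 12].
Intervening on temperature: with other inputs at their observed values, tensile = -4*temperature + 98. Solving for 62 gives temperature = 9, within [0, 12].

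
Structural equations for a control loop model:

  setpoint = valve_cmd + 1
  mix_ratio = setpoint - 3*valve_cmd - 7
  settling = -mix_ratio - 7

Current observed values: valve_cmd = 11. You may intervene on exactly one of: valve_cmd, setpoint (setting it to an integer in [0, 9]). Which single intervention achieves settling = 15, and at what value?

Intervening on valve_cmd: with other inputs at their observed values, settling = 2*valve_cmd - 1. Solving for 15 gives valve_cmd = 8, within [0, 9].
Intervening on setpoint: settling = -setpoint + 33. Reaching 15 requires setpoint = 18, outside [0, 9].

set valve_cmd = 8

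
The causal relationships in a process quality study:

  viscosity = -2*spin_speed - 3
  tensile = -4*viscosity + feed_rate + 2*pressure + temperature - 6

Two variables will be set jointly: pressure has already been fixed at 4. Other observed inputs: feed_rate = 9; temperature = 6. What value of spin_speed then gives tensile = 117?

With pressure held at 4:
Substituting into the tensile equation gives tensile = 8*spin_speed + 29.
Solve 8*spin_speed + 29 = 117: spin_speed = (117 - 29) / 8 = 11.

spin_speed = 11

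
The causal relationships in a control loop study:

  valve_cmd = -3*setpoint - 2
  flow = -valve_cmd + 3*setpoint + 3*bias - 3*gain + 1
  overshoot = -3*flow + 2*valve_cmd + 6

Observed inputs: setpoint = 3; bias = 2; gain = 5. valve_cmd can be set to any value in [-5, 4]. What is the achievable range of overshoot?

Intervening on valve_cmd fixes its value directly, overriding its dependence on setpoint.
Substituting into the flow equation gives flow = -valve_cmd + 1.
This gives overshoot = 5*valve_cmd + 3.
Linear in valve_cmd, so extremes are at the endpoints: valve_cmd = -5 gives overshoot = -22; valve_cmd = 4 gives overshoot = 23.

-22 to 23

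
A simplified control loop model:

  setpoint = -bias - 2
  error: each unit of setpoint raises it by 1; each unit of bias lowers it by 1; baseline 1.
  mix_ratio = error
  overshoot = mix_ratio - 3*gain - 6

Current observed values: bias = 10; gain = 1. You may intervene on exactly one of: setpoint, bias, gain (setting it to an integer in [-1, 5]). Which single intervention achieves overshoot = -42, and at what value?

set gain = 5

Intervening on setpoint: overshoot = setpoint - 18. Reaching -42 requires setpoint = -24, outside [-1, 5].
Intervening on bias: overshoot = -2*bias - 10. Reaching -42 requires bias = 16, outside [-1, 5].
Intervening on gain: with other inputs at their observed values, overshoot = -3*gain - 27. Solving for -42 gives gain = 5, within [-1, 5].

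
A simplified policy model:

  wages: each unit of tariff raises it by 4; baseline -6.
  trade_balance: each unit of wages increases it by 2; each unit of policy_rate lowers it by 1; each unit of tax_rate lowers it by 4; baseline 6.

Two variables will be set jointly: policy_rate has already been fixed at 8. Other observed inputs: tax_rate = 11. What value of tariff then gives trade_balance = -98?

tariff = -5

With policy_rate held at 8:
Substituting into the trade_balance equation gives trade_balance = 8*tariff - 58.
Solve 8*tariff - 58 = -98: tariff = (-98 + 58) / 8 = -5.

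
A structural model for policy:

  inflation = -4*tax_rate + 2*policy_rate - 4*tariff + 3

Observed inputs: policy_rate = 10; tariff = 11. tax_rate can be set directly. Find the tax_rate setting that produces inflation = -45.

tax_rate = 6

Substituting into the inflation equation gives inflation = -4*tax_rate - 21.
Solve -4*tax_rate - 21 = -45: tax_rate = (-45 + 21) / -4 = 6.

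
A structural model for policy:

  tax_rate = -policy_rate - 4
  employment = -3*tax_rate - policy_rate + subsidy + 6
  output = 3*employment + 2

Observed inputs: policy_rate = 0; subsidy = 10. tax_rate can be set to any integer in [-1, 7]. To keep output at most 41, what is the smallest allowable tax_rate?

tax_rate = 1

Intervening on tax_rate fixes its value directly, overriding its dependence on policy_rate.
Substituting into the employment equation gives employment = -3*tax_rate + 16.
Substituting into the output equation gives output = -9*tax_rate + 50.
Require -9*tax_rate + 50 ≤ 41, so tax_rate ≥ 1.
The smallest integer in [-1, 7] satisfying this is 1.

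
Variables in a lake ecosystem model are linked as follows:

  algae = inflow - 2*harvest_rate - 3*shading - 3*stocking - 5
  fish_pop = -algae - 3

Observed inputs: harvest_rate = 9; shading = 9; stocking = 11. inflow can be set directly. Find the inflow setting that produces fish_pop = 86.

inflow = -6

Substituting into the algae equation gives algae = inflow - 83.
Substituting into the fish_pop equation gives fish_pop = -inflow + 80.
Solve -inflow + 80 = 86: inflow = (86 - 80) / -1 = -6.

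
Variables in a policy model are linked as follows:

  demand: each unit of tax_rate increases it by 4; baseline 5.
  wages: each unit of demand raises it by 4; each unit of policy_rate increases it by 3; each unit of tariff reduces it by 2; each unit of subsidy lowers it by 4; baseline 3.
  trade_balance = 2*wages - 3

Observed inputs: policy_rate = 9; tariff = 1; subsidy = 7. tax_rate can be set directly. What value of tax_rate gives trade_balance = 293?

Substituting into the wages equation gives wages = 16*tax_rate + 20.
Substituting into the trade_balance equation gives trade_balance = 32*tax_rate + 37.
Solve 32*tax_rate + 37 = 293: tax_rate = (293 - 37) / 32 = 8.

tax_rate = 8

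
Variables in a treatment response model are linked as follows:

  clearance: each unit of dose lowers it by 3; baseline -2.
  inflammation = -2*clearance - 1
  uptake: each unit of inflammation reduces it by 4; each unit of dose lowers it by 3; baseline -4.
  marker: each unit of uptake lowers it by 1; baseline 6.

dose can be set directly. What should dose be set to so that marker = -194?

Substituting into the inflammation equation gives inflammation = 6*dose + 3.
This gives uptake = -27*dose - 16.
Substituting into the marker equation gives marker = 27*dose + 22.
Solve 27*dose + 22 = -194: dose = (-194 - 22) / 27 = -8.

dose = -8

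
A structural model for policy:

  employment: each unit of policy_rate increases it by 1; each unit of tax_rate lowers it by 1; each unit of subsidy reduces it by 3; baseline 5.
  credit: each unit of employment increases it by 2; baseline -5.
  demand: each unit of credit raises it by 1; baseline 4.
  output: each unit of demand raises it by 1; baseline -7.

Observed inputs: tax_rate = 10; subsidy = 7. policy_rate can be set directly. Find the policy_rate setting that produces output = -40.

policy_rate = 10

Substituting into the employment equation gives employment = policy_rate - 26.
Substituting into the credit equation gives credit = 2*policy_rate - 57.
Substituting into the demand equation gives demand = 2*policy_rate - 53.
Substituting into the output equation gives output = 2*policy_rate - 60.
Solve 2*policy_rate - 60 = -40: policy_rate = (-40 + 60) / 2 = 10.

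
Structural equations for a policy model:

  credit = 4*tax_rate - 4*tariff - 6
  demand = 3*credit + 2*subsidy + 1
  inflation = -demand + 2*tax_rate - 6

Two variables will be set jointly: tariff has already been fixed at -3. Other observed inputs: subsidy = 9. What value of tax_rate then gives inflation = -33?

With tariff held at -3:
Substituting into the credit equation gives credit = 4*tax_rate + 6.
Substituting into the demand equation gives demand = 12*tax_rate + 37.
So inflation = -10*tax_rate - 43.
Solve -10*tax_rate - 43 = -33: tax_rate = (-33 + 43) / -10 = -1.

tax_rate = -1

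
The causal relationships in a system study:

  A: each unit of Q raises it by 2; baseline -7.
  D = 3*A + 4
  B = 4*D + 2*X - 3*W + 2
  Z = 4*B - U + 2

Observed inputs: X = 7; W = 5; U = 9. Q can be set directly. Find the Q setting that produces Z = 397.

Q = 7

Substituting into the D equation gives D = 6*Q - 17.
So B = 24*Q - 67.
Substituting into the Z equation gives Z = 96*Q - 275.
Solve 96*Q - 275 = 397: Q = (397 + 275) / 96 = 7.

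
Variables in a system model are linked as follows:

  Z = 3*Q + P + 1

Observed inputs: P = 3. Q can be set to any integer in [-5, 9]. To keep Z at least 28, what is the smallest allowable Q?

Q = 8

Substituting into the Z equation gives Z = 3*Q + 4.
Require 3*Q + 4 ≥ 28, so Q ≥ 8.
The smallest integer in [-5, 9] satisfying this is 8.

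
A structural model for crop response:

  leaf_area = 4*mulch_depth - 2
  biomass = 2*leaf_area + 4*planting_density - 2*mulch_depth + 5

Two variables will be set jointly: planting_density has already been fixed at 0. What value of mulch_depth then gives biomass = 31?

With planting_density held at 0:
Substituting into the biomass equation gives biomass = 6*mulch_depth + 1.
Solve 6*mulch_depth + 1 = 31: mulch_depth = (31 - 1) / 6 = 5.

mulch_depth = 5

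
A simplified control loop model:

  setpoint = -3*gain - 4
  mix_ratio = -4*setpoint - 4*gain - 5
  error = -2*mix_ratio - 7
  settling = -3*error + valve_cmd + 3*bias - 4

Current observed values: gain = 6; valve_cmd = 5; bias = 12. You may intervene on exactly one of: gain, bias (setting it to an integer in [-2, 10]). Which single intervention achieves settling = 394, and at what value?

set bias = 6

Intervening on gain: settling = 48*gain + 124. Reaching 394 requires gain = 45/8, not an integer.
Intervening on bias: with other inputs at their observed values, settling = 3*bias + 376. Solving for 394 gives bias = 6, within [-2, 10].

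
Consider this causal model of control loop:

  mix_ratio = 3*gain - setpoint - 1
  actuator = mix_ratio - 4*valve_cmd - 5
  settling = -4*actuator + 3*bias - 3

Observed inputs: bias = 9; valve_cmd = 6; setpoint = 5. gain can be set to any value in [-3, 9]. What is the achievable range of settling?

56 to 200

Substituting into the mix_ratio equation gives mix_ratio = 3*gain - 6.
actuator becomes 3*gain - 35.
Substituting into the settling equation gives settling = -12*gain + 164.
Linear in gain, so extremes are at the endpoints: gain = -3 gives settling = 200; gain = 9 gives settling = 56.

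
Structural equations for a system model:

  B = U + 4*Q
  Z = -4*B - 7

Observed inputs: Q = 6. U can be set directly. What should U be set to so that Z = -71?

U = -8

Substituting into the B equation gives B = U + 24.
This gives Z = -4*U - 103.
Solve -4*U - 103 = -71: U = (-71 + 103) / -4 = -8.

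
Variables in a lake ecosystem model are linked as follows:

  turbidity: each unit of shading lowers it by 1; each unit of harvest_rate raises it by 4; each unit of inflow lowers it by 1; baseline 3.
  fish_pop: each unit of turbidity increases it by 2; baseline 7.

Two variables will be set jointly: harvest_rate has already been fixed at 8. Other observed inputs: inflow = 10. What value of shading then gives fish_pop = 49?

shading = 4

With harvest_rate held at 8:
Substituting into the turbidity equation gives turbidity = -shading + 25.
Substituting into the fish_pop equation gives fish_pop = -2*shading + 57.
Solve -2*shading + 57 = 49: shading = (49 - 57) / -2 = 4.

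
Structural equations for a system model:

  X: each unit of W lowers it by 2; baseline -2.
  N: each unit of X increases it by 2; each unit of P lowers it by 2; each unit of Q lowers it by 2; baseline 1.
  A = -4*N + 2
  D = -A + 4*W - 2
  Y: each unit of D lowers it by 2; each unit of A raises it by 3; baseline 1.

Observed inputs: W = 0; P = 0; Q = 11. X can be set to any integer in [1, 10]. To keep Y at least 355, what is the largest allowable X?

Intervening on X fixes its value directly, overriding its dependence on W.
Substituting into the N equation gives N = 2*X - 21.
This gives A = -8*X + 86.
This gives D = 8*X - 88.
Substituting into the Y equation gives Y = -40*X + 435.
Require -40*X + 435 ≥ 355, so X ≤ 2.
The largest integer in [1, 10] satisfying this is 2.

X = 2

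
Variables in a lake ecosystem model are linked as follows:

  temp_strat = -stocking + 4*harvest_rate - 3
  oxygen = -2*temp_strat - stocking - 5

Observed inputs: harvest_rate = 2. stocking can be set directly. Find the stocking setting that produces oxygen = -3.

Substituting into the temp_strat equation gives temp_strat = -stocking + 5.
oxygen becomes stocking - 15.
Solve stocking - 15 = -3: stocking = (-3 + 15) / 1 = 12.

stocking = 12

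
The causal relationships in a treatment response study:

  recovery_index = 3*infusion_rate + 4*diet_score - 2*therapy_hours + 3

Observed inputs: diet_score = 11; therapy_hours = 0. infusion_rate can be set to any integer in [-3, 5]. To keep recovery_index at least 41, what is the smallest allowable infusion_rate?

Substituting into the recovery_index equation gives recovery_index = 3*infusion_rate + 47.
Require 3*infusion_rate + 47 ≥ 41, so infusion_rate ≥ -2.
The smallest integer in [-3, 5] satisfying this is -2.

infusion_rate = -2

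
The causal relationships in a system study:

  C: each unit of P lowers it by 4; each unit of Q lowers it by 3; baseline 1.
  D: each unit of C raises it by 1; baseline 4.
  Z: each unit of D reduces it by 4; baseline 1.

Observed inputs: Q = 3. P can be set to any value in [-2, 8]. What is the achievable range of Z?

Substituting into the C equation gives C = -4*P - 8.
Substituting into the D equation gives D = -4*P - 4.
Substituting into the Z equation gives Z = 16*P + 17.
Linear in P, so extremes are at the endpoints: P = -2 gives Z = -15; P = 8 gives Z = 145.

-15 to 145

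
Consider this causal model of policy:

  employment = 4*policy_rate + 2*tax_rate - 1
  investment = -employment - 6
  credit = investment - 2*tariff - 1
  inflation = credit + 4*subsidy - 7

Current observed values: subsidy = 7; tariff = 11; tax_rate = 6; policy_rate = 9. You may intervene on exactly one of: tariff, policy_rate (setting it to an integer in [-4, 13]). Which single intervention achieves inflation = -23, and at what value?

Intervening on tariff: inflation = -2*tariff - 33. Reaching -23 requires tariff = -5, outside [-4, 13].
Intervening on policy_rate: with other inputs at their observed values, inflation = -4*policy_rate - 19. Solving for -23 gives policy_rate = 1, within [-4, 13].

set policy_rate = 1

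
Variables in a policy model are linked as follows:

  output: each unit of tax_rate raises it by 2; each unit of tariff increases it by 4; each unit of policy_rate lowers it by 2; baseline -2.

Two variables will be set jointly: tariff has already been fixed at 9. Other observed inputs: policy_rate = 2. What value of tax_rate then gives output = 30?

With tariff held at 9:
Substituting into the output equation gives output = 2*tax_rate + 30.
Solve 2*tax_rate + 30 = 30: tax_rate = (30 - 30) / 2 = 0.

tax_rate = 0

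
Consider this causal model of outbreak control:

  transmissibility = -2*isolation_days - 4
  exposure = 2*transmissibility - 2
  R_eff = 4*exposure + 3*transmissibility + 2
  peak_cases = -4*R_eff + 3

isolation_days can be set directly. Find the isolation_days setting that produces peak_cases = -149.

isolation_days = -4

Substituting into the exposure equation gives exposure = -4*isolation_days - 10.
Substituting into the R_eff equation gives R_eff = -22*isolation_days - 50.
Substituting into the peak_cases equation gives peak_cases = 88*isolation_days + 203.
Solve 88*isolation_days + 203 = -149: isolation_days = (-149 - 203) / 88 = -4.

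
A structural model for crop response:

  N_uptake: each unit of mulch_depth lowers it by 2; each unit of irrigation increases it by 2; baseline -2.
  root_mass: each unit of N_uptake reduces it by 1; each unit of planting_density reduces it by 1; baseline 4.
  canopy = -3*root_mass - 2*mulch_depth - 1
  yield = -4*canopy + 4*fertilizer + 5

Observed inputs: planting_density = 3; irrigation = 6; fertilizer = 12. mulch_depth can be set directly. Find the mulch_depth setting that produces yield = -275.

mulch_depth = -7

Substituting into the N_uptake equation gives N_uptake = -2*mulch_depth + 10.
Substituting into the root_mass equation gives root_mass = 2*mulch_depth - 9.
This gives canopy = -8*mulch_depth + 26.
So yield = 32*mulch_depth - 51.
Solve 32*mulch_depth - 51 = -275: mulch_depth = (-275 + 51) / 32 = -7.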